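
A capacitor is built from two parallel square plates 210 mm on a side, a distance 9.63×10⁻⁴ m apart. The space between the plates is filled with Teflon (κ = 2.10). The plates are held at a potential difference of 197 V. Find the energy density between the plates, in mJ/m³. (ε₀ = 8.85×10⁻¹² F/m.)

E = V/d = 197 / 9.63×10⁻⁴ = 2.05×10⁵ V/m.
u = ½κε₀E² = ½ × 2.10 × 8.85×10⁻¹² × (2.05×10⁵)² = 0.389 J/m³.

u ≈ 389 mJ/m³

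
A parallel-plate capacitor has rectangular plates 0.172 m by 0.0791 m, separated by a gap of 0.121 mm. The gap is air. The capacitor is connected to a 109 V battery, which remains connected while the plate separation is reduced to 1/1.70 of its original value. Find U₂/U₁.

Battery connected ⇒ V is held fixed.
C₂ = 1.70 C₁ and U = ½CV², so U₂/U₁ = C₂/C₁ = 1.70.

U₂/U₁ ≈ 1.70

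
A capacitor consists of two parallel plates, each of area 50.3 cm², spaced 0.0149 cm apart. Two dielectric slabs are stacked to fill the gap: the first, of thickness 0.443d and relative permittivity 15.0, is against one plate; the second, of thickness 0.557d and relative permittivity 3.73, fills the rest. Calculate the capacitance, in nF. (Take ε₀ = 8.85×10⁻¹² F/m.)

C ≈ 1.67 nF

A = 50.3 cm² = 5.03×10⁻³ m².
Stacked slabs ⇒ two capacitors in series, each with the full plate area.
C₁ = κ₁ε₀A/d₁ = 15.0 × 8.85×10⁻¹² × 5.03×10⁻³ / 6.60×10⁻⁵ = 1.01×10⁻⁸ F.
C₂ = κ₂ε₀A/d₂ = 3.73 × 8.85×10⁻¹² × 5.03×10⁻³ / 8.30×10⁻⁵ = 2.00×10⁻⁹ F.
C = (1/C₁ + 1/C₂)⁻¹ = 1.67×10⁻⁹ F.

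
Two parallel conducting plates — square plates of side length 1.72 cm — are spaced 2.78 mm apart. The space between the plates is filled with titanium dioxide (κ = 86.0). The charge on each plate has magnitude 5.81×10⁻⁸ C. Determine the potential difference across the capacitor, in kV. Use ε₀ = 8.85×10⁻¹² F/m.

V ≈ 0.717 kV

A = (1.72 cm)² = 2.96×10⁻⁴ m².
C = κε₀A/d = 86.0 × 8.85×10⁻¹² × 2.96×10⁻⁴ / 2.78×10⁻³ = 8.10×10⁻¹¹ F.
V = Q/C = 5.81×10⁻⁸ / 8.10×10⁻¹¹ = 7.17×10² V.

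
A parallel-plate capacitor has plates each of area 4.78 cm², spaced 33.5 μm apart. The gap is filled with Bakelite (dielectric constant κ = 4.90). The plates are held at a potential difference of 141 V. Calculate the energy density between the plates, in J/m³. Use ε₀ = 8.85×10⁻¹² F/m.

u ≈ 384 J/m³

E = V/d = 141 / 3.35×10⁻⁵ = 4.21×10⁶ V/m.
u = ½κε₀E² = ½ × 4.90 × 8.85×10⁻¹² × (4.21×10⁶)² = 3.84×10² J/m³.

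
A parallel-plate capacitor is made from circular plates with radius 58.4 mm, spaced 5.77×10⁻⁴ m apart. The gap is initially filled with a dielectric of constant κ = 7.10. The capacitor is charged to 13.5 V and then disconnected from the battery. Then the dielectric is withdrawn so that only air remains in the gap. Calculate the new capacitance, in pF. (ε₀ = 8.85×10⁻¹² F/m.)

A = π(58.4 mm)² = 1.07×10⁻² m².
Initially C₁ = κε₀A/d = 7.10 × 8.85×10⁻¹² × 1.07×10⁻² / 5.77×10⁻⁴ = 1.17×10⁻⁹ F.
C = κε₀A/d scales with κ, so C₂/C₁ = 1/κ = 1/7.10 = 0.141.
C₂ = 0.141 × 1.17×10⁻⁹ = 1.64×10⁻¹⁰ F.

164 pF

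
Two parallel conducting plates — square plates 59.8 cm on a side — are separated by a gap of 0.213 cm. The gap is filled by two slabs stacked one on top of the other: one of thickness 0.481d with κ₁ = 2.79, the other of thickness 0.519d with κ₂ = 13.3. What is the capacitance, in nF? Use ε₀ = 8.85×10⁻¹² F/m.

A = (59.8 cm)² = 0.358 m².
Stacked slabs ⇒ two capacitors in series, each with the full plate area.
C₁ = κ₁ε₀A/d₁ = 2.79 × 8.85×10⁻¹² × 0.358 / 1.02×10⁻³ = 8.62×10⁻⁹ F.
C₂ = κ₂ε₀A/d₂ = 13.3 × 8.85×10⁻¹² × 0.358 / 1.11×10⁻³ = 3.81×10⁻⁸ F.
C = (1/C₁ + 1/C₂)⁻¹ = 7.03×10⁻⁹ F.

7.03 nF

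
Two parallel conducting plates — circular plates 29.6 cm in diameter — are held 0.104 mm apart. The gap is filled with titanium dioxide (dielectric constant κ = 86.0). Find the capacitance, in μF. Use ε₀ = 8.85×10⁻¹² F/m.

C ≈ 0.504 μF

A = π(29.6/2 cm)² = 6.88×10⁻² m².
C = κε₀A/d = 86.0 × 8.85×10⁻¹² × 6.88×10⁻² / 1.04×10⁻⁴ = 5.04×10⁻⁷ F.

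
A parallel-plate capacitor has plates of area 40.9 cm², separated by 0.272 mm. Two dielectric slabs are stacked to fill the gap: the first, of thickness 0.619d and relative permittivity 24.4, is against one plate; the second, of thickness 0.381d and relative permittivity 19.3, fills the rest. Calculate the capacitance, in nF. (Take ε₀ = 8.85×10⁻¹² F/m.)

A = 40.9 cm² = 4.09×10⁻³ m².
Stacked slabs ⇒ two capacitors in series, each with the full plate area.
C₁ = κ₁ε₀A/d₁ = 24.4 × 8.85×10⁻¹² × 4.09×10⁻³ / 1.68×10⁻⁴ = 5.25×10⁻⁹ F.
C₂ = κ₂ε₀A/d₂ = 19.3 × 8.85×10⁻¹² × 4.09×10⁻³ / 1.04×10⁻⁴ = 6.74×10⁻⁹ F.
C = (1/C₁ + 1/C₂)⁻¹ = 2.95×10⁻⁹ F.

C ≈ 2.95 nF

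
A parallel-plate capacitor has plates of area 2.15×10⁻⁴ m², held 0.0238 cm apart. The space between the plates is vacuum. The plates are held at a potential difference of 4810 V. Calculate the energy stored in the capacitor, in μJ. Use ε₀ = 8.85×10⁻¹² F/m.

U ≈ 92.5 μJ

C = ε₀A/d = 8.85×10⁻¹² × 2.15×10⁻⁴ / 2.38×10⁻⁴ = 7.99×10⁻¹² F.
U = ½CV² = ½ × 7.99×10⁻¹² × (4810)² = 9.25×10⁻⁵ J.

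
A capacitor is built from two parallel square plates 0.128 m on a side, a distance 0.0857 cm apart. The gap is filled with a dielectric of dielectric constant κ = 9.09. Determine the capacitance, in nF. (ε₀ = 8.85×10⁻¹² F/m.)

1.54 nF

A = (0.128 m)² = 1.64×10⁻² m².
C = κε₀A/d = 9.09 × 8.85×10⁻¹² × 1.64×10⁻² / 8.57×10⁻⁴ = 1.54×10⁻⁹ F.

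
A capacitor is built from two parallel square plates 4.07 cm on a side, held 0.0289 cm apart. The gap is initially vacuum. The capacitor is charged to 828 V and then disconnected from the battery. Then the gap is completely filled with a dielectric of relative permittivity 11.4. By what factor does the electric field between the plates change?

E₂/E₁ ≈ 0.0877

Isolated ⇒ Q is held fixed.
V₂ = Q/C₂ = V₁/11.4; E = V/d, so E₂/E₁ = (V₂/V₁)(d₁/d₂) = 0.0877.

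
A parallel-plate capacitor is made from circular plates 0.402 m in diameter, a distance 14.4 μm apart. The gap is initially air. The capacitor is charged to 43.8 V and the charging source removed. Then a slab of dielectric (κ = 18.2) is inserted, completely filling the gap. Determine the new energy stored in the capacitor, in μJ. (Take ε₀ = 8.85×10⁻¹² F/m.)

U ≈ 4.11 μJ

A = π(0.402/2 m)² = 0.127 m².
Initially C₁ = ε₀A/d = 8.85×10⁻¹² × 0.127 / 1.44×10⁻⁵ = 7.80×10⁻⁸ F.
U₁ = 7.48×10⁻⁵ J.
Isolated ⇒ Q is held fixed. C₂ = 18.2 C₁ and U = Q²/(2C), so U₂/U₁ = C₁/C₂ = 0.0549.
U₂ = 0.0549 × 7.48×10⁻⁵ = 4.11×10⁻⁶ J.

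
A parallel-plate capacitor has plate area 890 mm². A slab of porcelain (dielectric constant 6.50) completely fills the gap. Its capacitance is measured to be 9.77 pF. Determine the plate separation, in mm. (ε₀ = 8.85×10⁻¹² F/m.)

d ≈ 5.24 mm

A = 890 mm² = 8.90×10⁻⁴ m².
d = κε₀A/C = 6.50 × 8.85×10⁻¹² × 8.90×10⁻⁴ / 9.77×10⁻¹² = 5.24×10⁻³ m.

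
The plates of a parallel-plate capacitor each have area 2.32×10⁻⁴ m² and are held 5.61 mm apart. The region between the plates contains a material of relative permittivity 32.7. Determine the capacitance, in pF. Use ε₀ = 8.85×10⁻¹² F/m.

12.0 pF

C = κε₀A/d = 32.7 × 8.85×10⁻¹² × 2.32×10⁻⁴ / 5.61×10⁻³ = 1.20×10⁻¹¹ F.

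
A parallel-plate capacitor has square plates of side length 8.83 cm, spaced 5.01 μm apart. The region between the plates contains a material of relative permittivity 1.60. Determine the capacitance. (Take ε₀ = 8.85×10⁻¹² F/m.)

C ≈ 22.0 nF

A = (8.83 cm)² = 7.80×10⁻³ m².
C = κε₀A/d = 1.60 × 8.85×10⁻¹² × 7.80×10⁻³ / 5.01×10⁻⁶ = 2.20×10⁻⁸ F.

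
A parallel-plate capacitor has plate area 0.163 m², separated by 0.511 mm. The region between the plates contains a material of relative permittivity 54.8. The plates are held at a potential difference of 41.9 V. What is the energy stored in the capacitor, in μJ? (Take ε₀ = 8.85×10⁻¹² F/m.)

C = κε₀A/d = 54.8 × 8.85×10⁻¹² × 0.163 / 5.11×10⁻⁴ = 1.55×10⁻⁷ F.
U = ½CV² = ½ × 1.55×10⁻⁷ × (41.9)² = 1.36×10⁻⁴ J.

U ≈ 136 μJ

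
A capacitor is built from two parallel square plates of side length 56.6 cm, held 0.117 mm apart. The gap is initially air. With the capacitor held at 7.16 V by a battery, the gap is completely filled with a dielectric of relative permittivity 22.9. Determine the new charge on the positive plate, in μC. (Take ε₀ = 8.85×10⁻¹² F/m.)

Q ≈ 3.97 μC

A = (56.6 cm)² = 0.320 m².
Initially C₁ = ε₀A/d = 8.85×10⁻¹² × 0.320 / 1.17×10⁻⁴ = 2.42×10⁻⁸ F.
Q₁ = 1.74×10⁻⁷ C.
Battery connected ⇒ V is held fixed. C₂ = 22.9 C₁ and Q = CV, so Q₂/Q₁ = C₂/C₁ = 22.9.
Q₂ = 22.9 × 1.74×10⁻⁷ = 3.97×10⁻⁶ C.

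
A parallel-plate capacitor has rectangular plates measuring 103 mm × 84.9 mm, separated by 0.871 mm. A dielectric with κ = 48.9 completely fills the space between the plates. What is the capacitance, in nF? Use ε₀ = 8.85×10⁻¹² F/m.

4.34 nF

A = 103 × 84.9 mm² = 8.74×10⁻³ m².
C = κε₀A/d = 48.9 × 8.85×10⁻¹² × 8.74×10⁻³ / 8.71×10⁻⁴ = 4.34×10⁻⁹ F.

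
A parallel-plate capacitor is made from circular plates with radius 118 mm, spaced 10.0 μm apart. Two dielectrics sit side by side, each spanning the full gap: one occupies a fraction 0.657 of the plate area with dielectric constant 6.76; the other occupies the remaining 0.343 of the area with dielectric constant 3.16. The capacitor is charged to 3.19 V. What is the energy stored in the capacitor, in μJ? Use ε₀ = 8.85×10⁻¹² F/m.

A = π(118 mm)² = 4.37×10⁻² m².
Side-by-side slabs ⇒ two capacitors in parallel, each spanning the full gap.
C₁ = κ₁ε₀A₁/d = 6.76 × 8.85×10⁻¹² × 2.87×10⁻² / 1.00×10⁻⁵ = 1.72×10⁻⁷ F.
C₂ = κ₂ε₀A₂/d = 3.16 × 8.85×10⁻¹² × 1.50×10⁻² / 1.00×10⁻⁵ = 4.20×10⁻⁸ F.
C = C₁ + C₂ = 2.14×10⁻⁷ F.
U = ½CV² = ½ × 2.14×10⁻⁷ × (3.19)² = 1.09×10⁻⁶ J.

1.09 μJ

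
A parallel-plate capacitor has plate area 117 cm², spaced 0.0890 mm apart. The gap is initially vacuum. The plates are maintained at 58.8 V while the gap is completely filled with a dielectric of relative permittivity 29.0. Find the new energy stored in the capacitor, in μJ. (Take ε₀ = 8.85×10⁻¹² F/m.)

58.3 μJ

A = 117 cm² = 1.17×10⁻² m².
Initially C₁ = ε₀A/d = 8.85×10⁻¹² × 1.17×10⁻² / 8.90×10⁻⁵ = 1.16×10⁻⁹ F.
U₁ = 2.01×10⁻⁶ J.
Battery connected ⇒ V is held fixed. C₂ = 29.0 C₁ and U = ½CV², so U₂/U₁ = C₂/C₁ = 29.0.
U₂ = 29.0 × 2.01×10⁻⁶ = 5.83×10⁻⁵ J.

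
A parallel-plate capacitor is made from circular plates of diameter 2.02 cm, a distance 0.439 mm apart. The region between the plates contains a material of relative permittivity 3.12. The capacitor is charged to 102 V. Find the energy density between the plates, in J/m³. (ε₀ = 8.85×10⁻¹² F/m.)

E = V/d = 102 / 4.39×10⁻⁴ = 2.32×10⁵ V/m.
u = ½κε₀E² = ½ × 3.12 × 8.85×10⁻¹² × (2.32×10⁵)² = 0.745 J/m³.

u ≈ 0.745 J/m³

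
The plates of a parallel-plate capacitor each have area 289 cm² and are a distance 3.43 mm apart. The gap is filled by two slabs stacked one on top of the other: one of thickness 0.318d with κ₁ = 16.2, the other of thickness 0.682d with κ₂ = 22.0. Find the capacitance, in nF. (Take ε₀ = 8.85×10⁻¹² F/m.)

A = 289 cm² = 2.89×10⁻² m².
Stacked slabs ⇒ two capacitors in series, each with the full plate area.
C₁ = κ₁ε₀A/d₁ = 16.2 × 8.85×10⁻¹² × 2.89×10⁻² / 1.09×10⁻³ = 3.80×10⁻⁹ F.
C₂ = κ₂ε₀A/d₂ = 22.0 × 8.85×10⁻¹² × 2.89×10⁻² / 2.34×10⁻³ = 2.41×10⁻⁹ F.
C = (1/C₁ + 1/C₂)⁻¹ = 1.47×10⁻⁹ F.

1.47 nF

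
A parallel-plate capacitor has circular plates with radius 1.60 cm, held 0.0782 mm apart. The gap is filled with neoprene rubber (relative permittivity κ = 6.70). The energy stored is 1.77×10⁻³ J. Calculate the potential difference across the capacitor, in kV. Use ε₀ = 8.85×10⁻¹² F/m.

V ≈ 2.41 kV

A = π(1.60 cm)² = 8.04×10⁻⁴ m².
C = κε₀A/d = 6.70 × 8.85×10⁻¹² × 8.04×10⁻⁴ / 7.82×10⁻⁵ = 6.10×10⁻¹⁰ F.
V = √(2U/C) = √(2 × 1.77×10⁻³ / 6.10×10⁻¹⁰) = 2.41×10³ V.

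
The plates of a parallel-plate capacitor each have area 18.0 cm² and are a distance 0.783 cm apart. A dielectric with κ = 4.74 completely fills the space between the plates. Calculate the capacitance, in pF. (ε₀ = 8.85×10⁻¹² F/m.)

9.64 pF

A = 18.0 cm² = 1.80×10⁻³ m².
C = κε₀A/d = 4.74 × 8.85×10⁻¹² × 1.80×10⁻³ / 7.83×10⁻³ = 9.64×10⁻¹² F.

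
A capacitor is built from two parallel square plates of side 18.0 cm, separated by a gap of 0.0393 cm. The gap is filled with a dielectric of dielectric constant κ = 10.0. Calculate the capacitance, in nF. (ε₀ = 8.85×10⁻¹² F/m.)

A = (18.0 cm)² = 3.24×10⁻² m².
C = κε₀A/d = 10.0 × 8.85×10⁻¹² × 3.24×10⁻² / 3.93×10⁻⁴ = 7.30×10⁻⁹ F.

7.30 nF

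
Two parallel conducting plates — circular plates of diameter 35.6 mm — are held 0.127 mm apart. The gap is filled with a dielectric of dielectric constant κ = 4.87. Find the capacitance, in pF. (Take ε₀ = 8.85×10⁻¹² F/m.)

A = π(35.6/2 mm)² = 9.95×10⁻⁴ m².
C = κε₀A/d = 4.87 × 8.85×10⁻¹² × 9.95×10⁻⁴ / 1.27×10⁻⁴ = 3.38×10⁻¹⁰ F.

C ≈ 338 pF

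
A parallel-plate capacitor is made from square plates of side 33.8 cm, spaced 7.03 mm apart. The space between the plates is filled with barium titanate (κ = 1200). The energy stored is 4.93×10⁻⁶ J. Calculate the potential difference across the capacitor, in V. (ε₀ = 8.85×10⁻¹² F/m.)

7.56 V

A = (33.8 cm)² = 0.114 m².
C = κε₀A/d = 1200 × 8.85×10⁻¹² × 0.114 / 7.03×10⁻³ = 1.73×10⁻⁷ F.
V = √(2U/C) = √(2 × 4.93×10⁻⁶ / 1.73×10⁻⁷) = 7.56 V.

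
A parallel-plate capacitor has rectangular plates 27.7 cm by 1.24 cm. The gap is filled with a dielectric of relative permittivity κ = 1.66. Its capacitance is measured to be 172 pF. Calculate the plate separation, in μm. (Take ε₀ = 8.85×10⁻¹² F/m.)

d ≈ 293 μm

A = 27.7 × 1.24 cm² = 3.43×10⁻³ m².
d = κε₀A/C = 1.66 × 8.85×10⁻¹² × 3.43×10⁻³ / 1.72×10⁻¹⁰ = 2.93×10⁻⁴ m.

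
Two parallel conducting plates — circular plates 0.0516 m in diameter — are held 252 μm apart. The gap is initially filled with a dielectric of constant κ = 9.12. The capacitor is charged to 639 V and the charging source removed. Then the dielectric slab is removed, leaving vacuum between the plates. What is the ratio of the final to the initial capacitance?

0.110

C = κε₀A/d scales with κ, so C₂/C₁ = 1/κ = 1/9.12 = 0.110.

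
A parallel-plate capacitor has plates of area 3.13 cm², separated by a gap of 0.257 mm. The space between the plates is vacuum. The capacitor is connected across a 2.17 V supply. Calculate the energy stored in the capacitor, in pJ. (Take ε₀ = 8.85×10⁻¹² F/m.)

25.4 pJ

A = 3.13 cm² = 3.13×10⁻⁴ m².
C = ε₀A/d = 8.85×10⁻¹² × 3.13×10⁻⁴ / 2.57×10⁻⁴ = 1.08×10⁻¹¹ F.
U = ½CV² = ½ × 1.08×10⁻¹¹ × (2.17)² = 2.54×10⁻¹¹ J.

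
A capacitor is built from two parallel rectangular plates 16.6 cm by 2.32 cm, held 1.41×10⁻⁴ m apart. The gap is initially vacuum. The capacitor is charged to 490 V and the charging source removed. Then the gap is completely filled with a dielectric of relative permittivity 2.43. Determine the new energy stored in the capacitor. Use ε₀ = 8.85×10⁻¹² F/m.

A = 16.6 × 2.32 cm² = 3.85×10⁻³ m².
Initially C₁ = ε₀A/d = 8.85×10⁻¹² × 3.85×10⁻³ / 1.41×10⁻⁴ = 2.42×10⁻¹⁰ F.
U₁ = 2.90×10⁻⁵ J.
Isolated ⇒ Q is held fixed. C₂ = 2.43 C₁ and U = Q²/(2C), so U₂/U₁ = C₁/C₂ = 0.412.
U₂ = 0.412 × 2.90×10⁻⁵ = 1.19×10⁻⁵ J.

U ≈ 11.9 μJ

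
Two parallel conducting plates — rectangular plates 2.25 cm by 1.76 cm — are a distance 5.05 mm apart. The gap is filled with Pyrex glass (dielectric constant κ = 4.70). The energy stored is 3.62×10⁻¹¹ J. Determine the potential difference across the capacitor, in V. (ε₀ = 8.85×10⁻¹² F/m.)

V ≈ 4.71 V

A = 2.25 × 1.76 cm² = 3.96×10⁻⁴ m².
C = κε₀A/d = 4.70 × 8.85×10⁻¹² × 3.96×10⁻⁴ / 5.05×10⁻³ = 3.26×10⁻¹² F.
V = √(2U/C) = √(2 × 3.62×10⁻¹¹ / 3.26×10⁻¹²) = 4.71 V.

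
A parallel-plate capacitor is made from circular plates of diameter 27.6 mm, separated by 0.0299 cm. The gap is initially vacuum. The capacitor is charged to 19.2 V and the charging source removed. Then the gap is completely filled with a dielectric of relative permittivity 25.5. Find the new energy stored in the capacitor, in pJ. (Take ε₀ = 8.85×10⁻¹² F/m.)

A = π(27.6/2 mm)² = 5.98×10⁻⁴ m².
Initially C₁ = ε₀A/d = 8.85×10⁻¹² × 5.98×10⁻⁴ / 2.99×10⁻⁴ = 1.77×10⁻¹¹ F.
U₁ = 3.26×10⁻⁹ J.
Isolated ⇒ Q is held fixed. C₂ = 25.5 C₁ and U = Q²/(2C), so U₂/U₁ = C₁/C₂ = 0.0392.
U₂ = 0.0392 × 3.26×10⁻⁹ = 1.28×10⁻¹⁰ J.

128 pJ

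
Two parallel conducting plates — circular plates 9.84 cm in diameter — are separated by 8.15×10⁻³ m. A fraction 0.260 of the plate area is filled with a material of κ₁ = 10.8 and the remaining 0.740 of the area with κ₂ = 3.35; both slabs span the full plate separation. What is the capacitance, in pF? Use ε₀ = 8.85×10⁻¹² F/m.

A = π(9.84/2 cm)² = 7.60×10⁻³ m².
Side-by-side slabs ⇒ two capacitors in parallel, each spanning the full gap.
C₁ = κ₁ε₀A₁/d = 10.8 × 8.85×10⁻¹² × 1.98×10⁻³ / 8.15×10⁻³ = 2.32×10⁻¹¹ F.
C₂ = κ₂ε₀A₂/d = 3.35 × 8.85×10⁻¹² × 5.63×10⁻³ / 8.15×10⁻³ = 2.05×10⁻¹¹ F.
C = C₁ + C₂ = 4.37×10⁻¹¹ F.

C ≈ 43.7 pF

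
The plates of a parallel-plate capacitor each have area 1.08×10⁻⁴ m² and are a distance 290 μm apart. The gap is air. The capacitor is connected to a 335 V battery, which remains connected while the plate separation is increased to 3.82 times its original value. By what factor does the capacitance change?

C = ε₀A/d scales as 1/d, so C₂/C₁ = d₁/d₂ = 1/3.82 = 0.262.

0.262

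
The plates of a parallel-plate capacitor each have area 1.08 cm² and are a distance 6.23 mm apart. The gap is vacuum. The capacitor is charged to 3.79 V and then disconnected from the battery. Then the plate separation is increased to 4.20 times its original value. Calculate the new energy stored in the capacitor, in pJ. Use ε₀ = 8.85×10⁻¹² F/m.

A = 1.08 cm² = 1.08×10⁻⁴ m².
Initially C₁ = ε₀A/d = 8.85×10⁻¹² × 1.08×10⁻⁴ / 6.23×10⁻³ = 1.53×10⁻¹³ F.
U₁ = 1.10×10⁻¹² J.
Isolated ⇒ Q is held fixed. C₂ = 0.238 C₁ and U = Q²/(2C), so U₂/U₁ = C₁/C₂ = 4.20.
U₂ = 4.20 × 1.10×10⁻¹² = 4.63×10⁻¹² J.

U ≈ 4.63 pJ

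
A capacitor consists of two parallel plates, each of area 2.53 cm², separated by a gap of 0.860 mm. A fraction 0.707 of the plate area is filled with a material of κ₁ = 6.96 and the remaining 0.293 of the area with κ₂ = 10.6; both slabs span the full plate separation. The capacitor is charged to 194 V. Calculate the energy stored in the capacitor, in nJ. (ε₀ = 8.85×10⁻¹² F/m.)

U ≈ 393 nJ

A = 2.53 cm² = 2.53×10⁻⁴ m².
Side-by-side slabs ⇒ two capacitors in parallel, each spanning the full gap.
C₁ = κ₁ε₀A₁/d = 6.96 × 8.85×10⁻¹² × 1.79×10⁻⁴ / 8.60×10⁻⁴ = 1.28×10⁻¹¹ F.
C₂ = κ₂ε₀A₂/d = 10.6 × 8.85×10⁻¹² × 7.41×10⁻⁵ / 8.60×10⁻⁴ = 8.09×10⁻¹² F.
C = C₁ + C₂ = 2.09×10⁻¹¹ F.
U = ½CV² = ½ × 2.09×10⁻¹¹ × (194)² = 3.93×10⁻⁷ J.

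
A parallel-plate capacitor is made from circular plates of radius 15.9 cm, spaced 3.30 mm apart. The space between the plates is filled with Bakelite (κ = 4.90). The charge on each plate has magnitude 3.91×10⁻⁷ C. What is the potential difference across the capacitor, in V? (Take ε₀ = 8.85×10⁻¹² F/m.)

A = π(15.9 cm)² = 7.94×10⁻² m².
C = κε₀A/d = 4.90 × 8.85×10⁻¹² × 7.94×10⁻² / 3.30×10⁻³ = 1.04×10⁻⁹ F.
V = Q/C = 3.91×10⁻⁷ / 1.04×10⁻⁹ = 3.75×10² V.

375 V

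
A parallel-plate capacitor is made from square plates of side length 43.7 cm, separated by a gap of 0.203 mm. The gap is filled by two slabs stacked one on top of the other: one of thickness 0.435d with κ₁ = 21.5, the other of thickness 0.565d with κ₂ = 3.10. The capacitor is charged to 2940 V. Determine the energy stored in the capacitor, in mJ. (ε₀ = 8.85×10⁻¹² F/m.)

U ≈ 178 mJ

A = (43.7 cm)² = 0.191 m².
Stacked slabs ⇒ two capacitors in series, each with the full plate area.
C₁ = κ₁ε₀A/d₁ = 21.5 × 8.85×10⁻¹² × 0.191 / 8.83×10⁻⁵ = 4.11×10⁻⁷ F.
C₂ = κ₂ε₀A/d₂ = 3.10 × 8.85×10⁻¹² × 0.191 / 1.15×10⁻⁴ = 4.57×10⁻⁸ F.
C = (1/C₁ + 1/C₂)⁻¹ = 4.11×10⁻⁸ F.
U = ½CV² = ½ × 4.11×10⁻⁸ × (2940)² = 0.178 J.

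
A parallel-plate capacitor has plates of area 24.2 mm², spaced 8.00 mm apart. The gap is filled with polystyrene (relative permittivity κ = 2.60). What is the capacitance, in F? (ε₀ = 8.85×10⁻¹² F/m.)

A = 24.2 mm² = 2.42×10⁻⁵ m².
C = κε₀A/d = 2.60 × 8.85×10⁻¹² × 2.42×10⁻⁵ / 8.00×10⁻³ = 6.96×10⁻¹⁴ F.

C ≈ 6.96×10⁻¹⁴ F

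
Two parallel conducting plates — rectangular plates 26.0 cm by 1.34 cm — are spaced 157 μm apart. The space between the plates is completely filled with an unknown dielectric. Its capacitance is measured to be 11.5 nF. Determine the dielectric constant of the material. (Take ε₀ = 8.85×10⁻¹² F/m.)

κ ≈ 58.6

A = 26.0 × 1.34 cm² = 3.48×10⁻³ m².
κ = Cd/(ε₀A) = 1.15×10⁻⁸ × 1.57×10⁻⁴ / (8.85×10⁻¹² × 3.48×10⁻³) = 58.6.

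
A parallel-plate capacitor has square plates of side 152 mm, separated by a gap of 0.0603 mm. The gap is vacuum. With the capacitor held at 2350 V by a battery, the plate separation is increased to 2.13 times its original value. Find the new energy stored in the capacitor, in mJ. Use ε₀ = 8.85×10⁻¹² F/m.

4.40 mJ

A = (152 mm)² = 2.31×10⁻² m².
Initially C₁ = ε₀A/d = 8.85×10⁻¹² × 2.31×10⁻² / 6.03×10⁻⁵ = 3.39×10⁻⁹ F.
U₁ = 9.36×10⁻³ J.
Battery connected ⇒ V is held fixed. C₂ = 0.469 C₁ and U = ½CV², so U₂/U₁ = C₂/C₁ = 0.469.
U₂ = 0.469 × 9.36×10⁻³ = 4.40×10⁻³ J.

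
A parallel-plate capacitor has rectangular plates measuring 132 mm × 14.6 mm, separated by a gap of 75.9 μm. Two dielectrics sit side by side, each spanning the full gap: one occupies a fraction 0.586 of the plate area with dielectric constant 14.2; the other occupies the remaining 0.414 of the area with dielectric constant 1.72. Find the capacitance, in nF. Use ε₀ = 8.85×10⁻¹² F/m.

A = 132 × 14.6 mm² = 1.93×10⁻³ m².
Side-by-side slabs ⇒ two capacitors in parallel, each spanning the full gap.
C₁ = κ₁ε₀A₁/d = 14.2 × 8.85×10⁻¹² × 1.13×10⁻³ / 7.59×10⁻⁵ = 1.87×10⁻⁹ F.
C₂ = κ₂ε₀A₂/d = 1.72 × 8.85×10⁻¹² × 7.98×10⁻⁴ / 7.59×10⁻⁵ = 1.60×10⁻¹⁰ F.
C = C₁ + C₂ = 2.03×10⁻⁹ F.

C ≈ 2.03 nF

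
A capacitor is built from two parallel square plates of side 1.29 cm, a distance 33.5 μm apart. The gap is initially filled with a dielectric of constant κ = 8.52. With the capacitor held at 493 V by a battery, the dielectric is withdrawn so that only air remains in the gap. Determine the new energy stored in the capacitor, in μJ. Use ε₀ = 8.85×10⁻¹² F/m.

5.34 μJ

A = (1.29 cm)² = 1.66×10⁻⁴ m².
Initially C₁ = κε₀A/d = 8.52 × 8.85×10⁻¹² × 1.66×10⁻⁴ / 3.35×10⁻⁵ = 3.75×10⁻¹⁰ F.
U₁ = 4.55×10⁻⁵ J.
Battery connected ⇒ V is held fixed. C₂ = 0.117 C₁ and U = ½CV², so U₂/U₁ = C₂/C₁ = 0.117.
U₂ = 0.117 × 4.55×10⁻⁵ = 5.34×10⁻⁶ J.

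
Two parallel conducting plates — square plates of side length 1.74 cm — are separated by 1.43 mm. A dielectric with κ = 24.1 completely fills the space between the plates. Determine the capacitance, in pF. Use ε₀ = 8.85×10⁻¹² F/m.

A = (1.74 cm)² = 3.03×10⁻⁴ m².
C = κε₀A/d = 24.1 × 8.85×10⁻¹² × 3.03×10⁻⁴ / 1.43×10⁻³ = 4.52×10⁻¹¹ F.

45.2 pF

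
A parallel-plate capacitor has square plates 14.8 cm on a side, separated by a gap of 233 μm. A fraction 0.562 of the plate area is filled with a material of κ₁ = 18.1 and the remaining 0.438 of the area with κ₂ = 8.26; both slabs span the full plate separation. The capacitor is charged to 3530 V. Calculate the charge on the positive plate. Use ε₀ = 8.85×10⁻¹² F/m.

40.5 μC

A = (14.8 cm)² = 2.19×10⁻² m².
Side-by-side slabs ⇒ two capacitors in parallel, each spanning the full gap.
C₁ = κ₁ε₀A₁/d = 18.1 × 8.85×10⁻¹² × 1.23×10⁻² / 2.33×10⁻⁴ = 8.46×10⁻⁹ F.
C₂ = κ₂ε₀A₂/d = 8.26 × 8.85×10⁻¹² × 9.59×10⁻³ / 2.33×10⁻⁴ = 3.01×10⁻⁹ F.
C = C₁ + C₂ = 1.15×10⁻⁸ F.
Q = CV = 1.15×10⁻⁸ × 3530 = 4.05×10⁻⁵ C.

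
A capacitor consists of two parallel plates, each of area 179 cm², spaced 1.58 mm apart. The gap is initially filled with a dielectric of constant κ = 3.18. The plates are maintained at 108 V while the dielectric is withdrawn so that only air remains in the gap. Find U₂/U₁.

U₂/U₁ ≈ 0.314

Battery connected ⇒ V is held fixed.
C₂ = 0.314 C₁ and U = ½CV², so U₂/U₁ = C₂/C₁ = 0.314.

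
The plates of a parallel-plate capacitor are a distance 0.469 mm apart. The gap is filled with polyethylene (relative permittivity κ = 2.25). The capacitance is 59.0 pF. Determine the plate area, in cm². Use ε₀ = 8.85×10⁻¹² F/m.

A = Cd/(κε₀) = 5.90×10⁻¹¹ × 4.69×10⁻⁴ / (2.25 × 8.85×10⁻¹²) = 1.39×10⁻³ m².

A ≈ 13.9 cm²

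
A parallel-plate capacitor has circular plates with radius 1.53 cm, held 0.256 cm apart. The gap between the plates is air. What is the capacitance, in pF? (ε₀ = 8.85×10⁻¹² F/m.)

2.54 pF

A = π(1.53 cm)² = 7.35×10⁻⁴ m².
C = ε₀A/d = 8.85×10⁻¹² × 7.35×10⁻⁴ / 2.56×10⁻³ = 2.54×10⁻¹² F.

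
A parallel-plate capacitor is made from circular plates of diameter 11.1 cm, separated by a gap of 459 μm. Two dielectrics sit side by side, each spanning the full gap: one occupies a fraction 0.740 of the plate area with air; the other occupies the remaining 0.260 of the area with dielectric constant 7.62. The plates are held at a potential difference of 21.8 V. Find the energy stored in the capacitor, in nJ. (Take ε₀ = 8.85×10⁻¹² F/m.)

U ≈ 121 nJ

A = π(11.1/2 cm)² = 9.68×10⁻³ m².
Side-by-side slabs ⇒ two capacitors in parallel, each spanning the full gap.
C₁ = κ₁ε₀A₁/d = 1.00 × 8.85×10⁻¹² × 7.16×10⁻³ / 4.59×10⁻⁴ = 1.38×10⁻¹⁰ F.
C₂ = κ₂ε₀A₂/d = 7.62 × 8.85×10⁻¹² × 2.52×10⁻³ / 4.59×10⁻⁴ = 3.70×10⁻¹⁰ F.
C = C₁ + C₂ = 5.08×10⁻¹⁰ F.
U = ½CV² = ½ × 5.08×10⁻¹⁰ × (21.8)² = 1.21×10⁻⁷ J.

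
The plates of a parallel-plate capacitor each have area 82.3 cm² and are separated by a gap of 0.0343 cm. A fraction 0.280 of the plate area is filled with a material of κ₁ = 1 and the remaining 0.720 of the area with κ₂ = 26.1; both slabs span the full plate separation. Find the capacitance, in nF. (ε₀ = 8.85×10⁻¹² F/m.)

4.05 nF

A = 82.3 cm² = 8.23×10⁻³ m².
Side-by-side slabs ⇒ two capacitors in parallel, each spanning the full gap.
C₁ = κ₁ε₀A₁/d = 1.00 × 8.85×10⁻¹² × 2.30×10⁻³ / 3.43×10⁻⁴ = 5.95×10⁻¹¹ F.
C₂ = κ₂ε₀A₂/d = 26.1 × 8.85×10⁻¹² × 5.93×10⁻³ / 3.43×10⁻⁴ = 3.99×10⁻⁹ F.
C = C₁ + C₂ = 4.05×10⁻⁹ F.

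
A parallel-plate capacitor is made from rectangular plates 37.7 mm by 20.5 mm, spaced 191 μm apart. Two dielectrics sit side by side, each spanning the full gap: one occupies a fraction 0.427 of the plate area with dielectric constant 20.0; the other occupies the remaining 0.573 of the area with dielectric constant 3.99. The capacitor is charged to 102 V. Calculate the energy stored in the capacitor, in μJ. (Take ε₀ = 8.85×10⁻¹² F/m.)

2.02 μJ

A = 37.7 × 20.5 mm² = 7.73×10⁻⁴ m².
Side-by-side slabs ⇒ two capacitors in parallel, each spanning the full gap.
C₁ = κ₁ε₀A₁/d = 20.0 × 8.85×10⁻¹² × 3.30×10⁻⁴ / 1.91×10⁻⁴ = 3.06×10⁻¹⁰ F.
C₂ = κ₂ε₀A₂/d = 3.99 × 8.85×10⁻¹² × 4.43×10⁻⁴ / 1.91×10⁻⁴ = 8.19×10⁻¹¹ F.
C = C₁ + C₂ = 3.88×10⁻¹⁰ F.
U = ½CV² = ½ × 3.88×10⁻¹⁰ × (102)² = 2.02×10⁻⁶ J.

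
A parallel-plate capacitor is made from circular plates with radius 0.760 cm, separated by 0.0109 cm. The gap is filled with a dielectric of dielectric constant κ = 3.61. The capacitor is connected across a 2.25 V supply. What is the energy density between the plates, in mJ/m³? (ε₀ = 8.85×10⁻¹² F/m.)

u ≈ 6.81 mJ/m³

E = V/d = 2.25 / 1.09×10⁻⁴ = 2.06×10⁴ V/m.
u = ½κε₀E² = ½ × 3.61 × 8.85×10⁻¹² × (2.06×10⁴)² = 6.81×10⁻³ J/m³.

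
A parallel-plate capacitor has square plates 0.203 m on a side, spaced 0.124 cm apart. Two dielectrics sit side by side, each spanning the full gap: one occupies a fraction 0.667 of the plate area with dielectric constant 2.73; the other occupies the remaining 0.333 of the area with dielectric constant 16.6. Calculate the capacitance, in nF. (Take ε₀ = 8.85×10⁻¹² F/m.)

C ≈ 2.16 nF

A = (0.203 m)² = 4.12×10⁻² m².
Side-by-side slabs ⇒ two capacitors in parallel, each spanning the full gap.
C₁ = κ₁ε₀A₁/d = 2.73 × 8.85×10⁻¹² × 2.75×10⁻² / 1.24×10⁻³ = 5.36×10⁻¹⁰ F.
C₂ = κ₂ε₀A₂/d = 16.6 × 8.85×10⁻¹² × 1.37×10⁻² / 1.24×10⁻³ = 1.63×10⁻⁹ F.
C = C₁ + C₂ = 2.16×10⁻⁹ F.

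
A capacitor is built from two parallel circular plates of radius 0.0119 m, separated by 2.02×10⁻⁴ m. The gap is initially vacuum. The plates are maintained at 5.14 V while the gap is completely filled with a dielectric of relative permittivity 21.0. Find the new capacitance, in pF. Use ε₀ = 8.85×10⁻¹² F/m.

A = π(0.0119 m)² = 4.45×10⁻⁴ m².
Initially C₁ = ε₀A/d = 8.85×10⁻¹² × 4.45×10⁻⁴ / 2.02×10⁻⁴ = 1.95×10⁻¹¹ F.
C = κε₀A/d scales with κ, so C₂/C₁ = κ = 21.0.
C₂ = 21.0 × 1.95×10⁻¹¹ = 4.09×10⁻¹⁰ F.

C ≈ 409 pF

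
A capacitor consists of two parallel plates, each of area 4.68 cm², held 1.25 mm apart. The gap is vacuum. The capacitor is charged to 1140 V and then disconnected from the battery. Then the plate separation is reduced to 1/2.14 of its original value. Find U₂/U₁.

0.467

Isolated ⇒ Q is held fixed.
C₂ = 2.14 C₁ and U = Q²/(2C), so U₂/U₁ = C₁/C₂ = 0.467.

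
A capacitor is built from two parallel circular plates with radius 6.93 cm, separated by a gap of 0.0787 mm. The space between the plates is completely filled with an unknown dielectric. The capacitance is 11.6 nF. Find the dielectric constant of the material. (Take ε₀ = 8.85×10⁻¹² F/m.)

6.84

A = π(6.93 cm)² = 1.51×10⁻² m².
κ = Cd/(ε₀A) = 1.16×10⁻⁸ × 7.87×10⁻⁵ / (8.85×10⁻¹² × 1.51×10⁻²) = 6.84.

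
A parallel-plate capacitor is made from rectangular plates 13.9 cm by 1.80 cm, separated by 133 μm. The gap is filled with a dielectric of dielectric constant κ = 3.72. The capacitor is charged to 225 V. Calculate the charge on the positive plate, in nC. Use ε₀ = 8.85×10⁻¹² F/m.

139 nC

A = 13.9 × 1.80 cm² = 2.50×10⁻³ m².
C = κε₀A/d = 3.72 × 8.85×10⁻¹² × 2.50×10⁻³ / 1.33×10⁻⁴ = 6.19×10⁻¹⁰ F.
Q = CV = 6.19×10⁻¹⁰ × 225 = 1.39×10⁻⁷ C.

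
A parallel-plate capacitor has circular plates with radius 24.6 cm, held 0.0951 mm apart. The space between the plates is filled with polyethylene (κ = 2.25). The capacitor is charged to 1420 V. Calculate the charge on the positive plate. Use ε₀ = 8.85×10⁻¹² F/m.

56.5 μC

A = π(24.6 cm)² = 0.190 m².
C = κε₀A/d = 2.25 × 8.85×10⁻¹² × 0.190 / 9.51×10⁻⁵ = 3.98×10⁻⁸ F.
Q = CV = 3.98×10⁻⁸ × 1420 = 5.65×10⁻⁵ C.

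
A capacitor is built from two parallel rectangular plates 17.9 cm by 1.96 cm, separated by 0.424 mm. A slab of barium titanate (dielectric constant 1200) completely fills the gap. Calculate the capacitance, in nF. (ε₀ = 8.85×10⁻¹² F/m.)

A = 17.9 × 1.96 cm² = 3.51×10⁻³ m².
C = κε₀A/d = 1200 × 8.85×10⁻¹² × 3.51×10⁻³ / 4.24×10⁻⁴ = 8.79×10⁻⁸ F.

C ≈ 87.9 nF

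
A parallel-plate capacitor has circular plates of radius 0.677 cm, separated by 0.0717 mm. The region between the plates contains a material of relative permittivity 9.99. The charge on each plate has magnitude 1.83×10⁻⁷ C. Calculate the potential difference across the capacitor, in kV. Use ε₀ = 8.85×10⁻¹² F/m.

A = π(0.677 cm)² = 1.44×10⁻⁴ m².
C = κε₀A/d = 9.99 × 8.85×10⁻¹² × 1.44×10⁻⁴ / 7.17×10⁻⁵ = 1.78×10⁻¹⁰ F.
V = Q/C = 1.83×10⁻⁷ / 1.78×10⁻¹⁰ = 1.03×10³ V.

V ≈ 1.03 kV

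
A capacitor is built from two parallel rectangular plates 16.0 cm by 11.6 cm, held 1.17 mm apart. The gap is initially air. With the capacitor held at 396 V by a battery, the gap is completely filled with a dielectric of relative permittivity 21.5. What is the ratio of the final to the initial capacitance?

C₂/C₁ ≈ 21.5

C = κε₀A/d scales with κ, so C₂/C₁ = κ = 21.5.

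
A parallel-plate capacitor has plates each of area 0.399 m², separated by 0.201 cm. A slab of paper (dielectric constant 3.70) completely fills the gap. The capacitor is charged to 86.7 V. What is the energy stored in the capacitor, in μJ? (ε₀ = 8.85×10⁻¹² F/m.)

C = κε₀A/d = 3.70 × 8.85×10⁻¹² × 0.399 / 2.01×10⁻³ = 6.50×10⁻⁹ F.
U = ½CV² = ½ × 6.50×10⁻⁹ × (86.7)² = 2.44×10⁻⁵ J.

U ≈ 24.4 μJ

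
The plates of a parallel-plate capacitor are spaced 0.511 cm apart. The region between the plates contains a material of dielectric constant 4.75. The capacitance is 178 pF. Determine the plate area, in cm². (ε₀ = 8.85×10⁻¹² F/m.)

A = Cd/(κε₀) = 1.78×10⁻¹⁰ × 5.11×10⁻³ / (4.75 × 8.85×10⁻¹²) = 2.16×10⁻² m².

A ≈ 216 cm²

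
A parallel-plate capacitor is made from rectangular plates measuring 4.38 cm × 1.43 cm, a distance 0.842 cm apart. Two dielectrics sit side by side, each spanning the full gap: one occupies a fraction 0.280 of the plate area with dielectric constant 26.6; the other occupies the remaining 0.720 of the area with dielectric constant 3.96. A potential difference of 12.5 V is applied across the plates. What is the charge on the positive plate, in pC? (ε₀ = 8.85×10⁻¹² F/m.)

84.8 pC

A = 4.38 × 1.43 cm² = 6.26×10⁻⁴ m².
Side-by-side slabs ⇒ two capacitors in parallel, each spanning the full gap.
C₁ = κ₁ε₀A₁/d = 26.6 × 8.85×10⁻¹² × 1.75×10⁻⁴ / 8.42×10⁻³ = 4.90×10⁻¹² F.
C₂ = κ₂ε₀A₂/d = 3.96 × 8.85×10⁻¹² × 4.51×10⁻⁴ / 8.42×10⁻³ = 1.88×10⁻¹² F.
C = C₁ + C₂ = 6.78×10⁻¹² F.
Q = CV = 6.78×10⁻¹² × 12.5 = 8.48×10⁻¹¹ C.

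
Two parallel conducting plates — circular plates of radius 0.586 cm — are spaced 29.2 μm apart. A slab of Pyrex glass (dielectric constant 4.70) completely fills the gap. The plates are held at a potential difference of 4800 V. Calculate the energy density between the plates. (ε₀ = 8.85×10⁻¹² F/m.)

5.62×10¹¹ μJ/m³

E = V/d = 4800 / 2.92×10⁻⁵ = 1.64×10⁸ V/m.
u = ½κε₀E² = ½ × 4.70 × 8.85×10⁻¹² × (1.64×10⁸)² = 5.62×10⁵ J/m³.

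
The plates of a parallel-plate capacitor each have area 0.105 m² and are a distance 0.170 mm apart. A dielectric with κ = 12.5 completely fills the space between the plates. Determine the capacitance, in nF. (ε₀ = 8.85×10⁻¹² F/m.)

C = κε₀A/d = 12.5 × 8.85×10⁻¹² × 0.105 / 1.70×10⁻⁴ = 6.83×10⁻⁸ F.

C ≈ 68.3 nF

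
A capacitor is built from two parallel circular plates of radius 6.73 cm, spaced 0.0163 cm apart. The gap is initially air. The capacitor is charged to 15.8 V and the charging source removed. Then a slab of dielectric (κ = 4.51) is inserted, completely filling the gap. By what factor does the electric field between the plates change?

0.222

Isolated ⇒ Q is held fixed.
V₂ = Q/C₂ = V₁/4.51; E = V/d, so E₂/E₁ = (V₂/V₁)(d₁/d₂) = 0.222.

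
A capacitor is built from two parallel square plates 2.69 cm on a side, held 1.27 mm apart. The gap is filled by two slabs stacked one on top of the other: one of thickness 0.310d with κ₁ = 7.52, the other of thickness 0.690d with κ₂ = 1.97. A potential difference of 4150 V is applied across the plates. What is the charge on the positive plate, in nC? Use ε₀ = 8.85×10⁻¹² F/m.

A = (2.69 cm)² = 7.24×10⁻⁴ m².
Stacked slabs ⇒ two capacitors in series, each with the full plate area.
C₁ = κ₁ε₀A/d₁ = 7.52 × 8.85×10⁻¹² × 7.24×10⁻⁴ / 3.94×10⁻⁴ = 1.22×10⁻¹⁰ F.
C₂ = κ₂ε₀A/d₂ = 1.97 × 8.85×10⁻¹² × 7.24×10⁻⁴ / 8.76×10⁻⁴ = 1.44×10⁻¹¹ F.
C = (1/C₁ + 1/C₂)⁻¹ = 1.29×10⁻¹¹ F.
Q = CV = 1.29×10⁻¹¹ × 4150 = 5.35×10⁻⁸ C.

53.5 nC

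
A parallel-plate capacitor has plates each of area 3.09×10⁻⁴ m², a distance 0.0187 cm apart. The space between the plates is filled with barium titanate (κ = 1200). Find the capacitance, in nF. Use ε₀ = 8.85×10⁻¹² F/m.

C = κε₀A/d = 1200 × 8.85×10⁻¹² × 3.09×10⁻⁴ / 1.87×10⁻⁴ = 1.75×10⁻⁸ F.

C ≈ 17.5 nF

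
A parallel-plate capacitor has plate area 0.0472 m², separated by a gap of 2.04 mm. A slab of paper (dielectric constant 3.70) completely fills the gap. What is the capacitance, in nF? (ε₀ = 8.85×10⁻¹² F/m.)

C ≈ 0.758 nF

C = κε₀A/d = 3.70 × 8.85×10⁻¹² × 4.72×10⁻² / 2.04×10⁻³ = 7.58×10⁻¹⁰ F.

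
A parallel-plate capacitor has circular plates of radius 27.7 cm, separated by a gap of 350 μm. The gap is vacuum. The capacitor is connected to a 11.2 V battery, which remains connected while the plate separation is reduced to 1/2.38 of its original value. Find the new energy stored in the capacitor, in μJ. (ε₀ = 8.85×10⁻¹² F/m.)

A = π(27.7 cm)² = 0.241 m².
Initially C₁ = ε₀A/d = 8.85×10⁻¹² × 0.241 / 3.50×10⁻⁴ = 6.10×10⁻⁹ F.
U₁ = 3.82×10⁻⁷ J.
Battery connected ⇒ V is held fixed. C₂ = 2.38 C₁ and U = ½CV², so U₂/U₁ = C₂/C₁ = 2.38.
U₂ = 2.38 × 3.82×10⁻⁷ = 9.10×10⁻⁷ J.

U ≈ 0.910 μJ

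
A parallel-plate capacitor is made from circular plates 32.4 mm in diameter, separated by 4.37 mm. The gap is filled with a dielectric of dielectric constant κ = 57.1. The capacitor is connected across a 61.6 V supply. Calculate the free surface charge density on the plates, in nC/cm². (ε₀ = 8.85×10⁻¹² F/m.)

A = π(32.4/2 mm)² = 8.24×10⁻⁴ m².
C = κε₀A/d = 57.1 × 8.85×10⁻¹² × 8.24×10⁻⁴ / 4.37×10⁻³ = 9.53×10⁻¹¹ F.
σ = Q/A = CV/A = 9.53×10⁻¹¹ × 61.6 / 8.24×10⁻⁴ = 7.12×10⁻⁶ C/m².

σ ≈ 0.712 nC/cm²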